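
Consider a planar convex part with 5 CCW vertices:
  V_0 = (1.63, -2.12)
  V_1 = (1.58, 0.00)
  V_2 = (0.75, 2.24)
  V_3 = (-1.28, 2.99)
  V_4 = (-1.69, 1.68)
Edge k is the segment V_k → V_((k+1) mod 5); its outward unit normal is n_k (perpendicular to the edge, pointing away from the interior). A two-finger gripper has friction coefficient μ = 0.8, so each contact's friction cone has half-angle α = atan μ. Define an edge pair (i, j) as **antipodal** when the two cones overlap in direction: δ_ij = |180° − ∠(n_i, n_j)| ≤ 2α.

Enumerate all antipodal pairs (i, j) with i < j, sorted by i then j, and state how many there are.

α = atan 0.8 = 38.66°;  2α = 77.32°
n_0 = (+0.9997, +0.0236)
n_1 = (+0.9377, +0.3475)
n_2 = (+0.3466, +0.9380)
n_3 = (-0.9544, +0.2987)
n_4 = (-0.7531, -0.6579)
  (0,1): δ = 161.02°  ·
  (0,2): δ = 111.63°  ·
  (0,3): δ = 18.73°  ✓
  (0,4): δ = 39.79°  ✓
  (1,2): δ = 130.61°  ·
  (1,3): δ = 37.71°  ✓
  (1,4): δ = 20.81°  ✓
  (2,3): δ = 87.10°  ·
  (2,4): δ = 28.58°  ✓
  (3,4): δ = 121.48°  ·
antipodal pairs: 5

count = 5; pairs: (0,3), (0,4), (1,3), (1,4), (2,4)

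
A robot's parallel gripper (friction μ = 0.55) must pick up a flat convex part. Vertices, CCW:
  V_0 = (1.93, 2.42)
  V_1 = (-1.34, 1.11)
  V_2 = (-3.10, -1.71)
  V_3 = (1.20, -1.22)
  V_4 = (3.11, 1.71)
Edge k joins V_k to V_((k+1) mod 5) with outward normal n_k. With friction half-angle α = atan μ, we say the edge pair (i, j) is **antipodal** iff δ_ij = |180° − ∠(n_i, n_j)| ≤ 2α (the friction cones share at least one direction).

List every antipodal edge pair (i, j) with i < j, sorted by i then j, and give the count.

count = 5; pairs: (0,2), (0,3), (1,2), (1,3), (2,4)

α = atan 0.55 = 28.81°;  2α = 57.62°
n_0 = (-0.3719, +0.9283)
n_1 = (-0.8483, +0.5295)
n_2 = (+0.1132, -0.9936)
n_3 = (+0.8377, -0.5461)
n_4 = (+0.5156, +0.8569)
  (0,1): δ = 143.80°  ·
  (0,2): δ = 15.33°  ✓
  (0,3): δ = 35.07°  ✓
  (0,4): δ = 127.13°  ·
  (1,2): δ = 51.53°  ✓
  (1,3): δ = 1.13°  ✓
  (1,4): δ = 90.93°  ·
  (2,3): δ = 129.60°  ·
  (2,4): δ = 37.54°  ✓
  (3,4): δ = 87.94°  ·
antipodal pairs: 5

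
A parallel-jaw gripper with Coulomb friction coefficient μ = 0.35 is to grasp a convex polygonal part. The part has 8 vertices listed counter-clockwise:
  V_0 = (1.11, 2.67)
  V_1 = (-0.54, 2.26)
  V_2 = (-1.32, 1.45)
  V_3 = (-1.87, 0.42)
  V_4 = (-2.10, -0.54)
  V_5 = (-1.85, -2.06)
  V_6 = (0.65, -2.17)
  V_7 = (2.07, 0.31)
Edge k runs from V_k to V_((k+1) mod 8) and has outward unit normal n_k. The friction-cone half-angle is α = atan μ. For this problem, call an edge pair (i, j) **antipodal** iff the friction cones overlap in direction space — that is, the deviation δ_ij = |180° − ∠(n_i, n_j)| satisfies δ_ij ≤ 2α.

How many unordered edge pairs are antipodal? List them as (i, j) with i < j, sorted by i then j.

α = atan 0.35 = 19.29°;  2α = 38.58°
n_0 = (-0.2412, +0.9705)
n_1 = (-0.7203, +0.6936)
n_2 = (-0.8821, +0.4710)
n_3 = (-0.9725, +0.2330)
n_4 = (-0.9867, -0.1623)
n_5 = (-0.0440, -0.9990)
n_6 = (+0.8678, -0.4969)
n_7 = (+0.9263, +0.3768)
  (0,1): δ = 147.87°  ·
  (0,2): δ = 132.06°  ·
  (0,3): δ = 117.43°  ·
  (0,4): δ = 94.61°  ·
  (0,5): δ = 16.47°  ✓
  (0,6): δ = 46.25°  ·
  (0,7): δ = 98.18°  ·
  (1,2): δ = 164.18°  ·
  (1,3): δ = 149.55°  ·
  (1,4): δ = 126.74°  ·
  (1,5): δ = 48.60°  ·
  (1,6): δ = 14.12°  ✓
  (1,7): δ = 66.05°  ·
  (2,3): δ = 165.37°  ·
  (2,4): δ = 142.56°  ·
  (2,5): δ = 64.42°  ·
  (2,6): δ = 1.69°  ✓
  (2,7): δ = 50.24°  ·
  (3,4): δ = 157.19°  ·
  (3,5): δ = 79.05°  ·
  (3,6): δ = 16.32°  ✓
  (3,7): δ = 35.61°  ✓
  (4,5): δ = 101.86°  ·
  (4,6): δ = 39.13°  ·
  (4,7): δ = 12.80°  ✓
  (5,6): δ = 117.28°  ·
  (5,7): δ = 65.35°  ·
  (6,7): δ = 128.07°  ·
antipodal pairs: 6

count = 6; pairs: (0,5), (1,6), (2,6), (3,6), (3,7), (4,7)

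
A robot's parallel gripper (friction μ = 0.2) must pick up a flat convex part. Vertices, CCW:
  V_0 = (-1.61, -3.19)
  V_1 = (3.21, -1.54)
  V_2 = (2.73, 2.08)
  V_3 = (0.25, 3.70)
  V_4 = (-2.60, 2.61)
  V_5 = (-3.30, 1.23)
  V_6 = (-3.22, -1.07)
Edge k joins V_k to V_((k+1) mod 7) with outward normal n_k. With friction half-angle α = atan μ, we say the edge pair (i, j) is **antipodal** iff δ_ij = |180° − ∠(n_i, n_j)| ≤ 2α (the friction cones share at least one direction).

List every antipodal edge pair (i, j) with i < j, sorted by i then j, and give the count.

count = 3; pairs: (0,3), (1,5), (2,6)

α = atan 0.2 = 11.31°;  2α = 22.62°
n_0 = (+0.3239, -0.9461)
n_1 = (+0.9913, +0.1314)
n_2 = (+0.5469, +0.8372)
n_3 = (-0.3572, +0.9340)
n_4 = (-0.8918, +0.4524)
n_5 = (-0.9994, -0.0348)
n_6 = (-0.7964, -0.6048)
  (0,1): δ = 101.34°  ·
  (0,2): δ = 52.05°  ·
  (0,3): δ = 2.03°  ✓
  (0,4): δ = 44.21°  ·
  (0,5): δ = 73.09°  ·
  (0,6): δ = 108.32°  ·
  (1,2): δ = 130.71°  ·
  (1,3): δ = 76.62°  ·
  (1,4): δ = 34.45°  ·
  (1,5): δ = 5.56°  ✓
  (1,6): δ = 29.66°  ·
  (2,3): δ = 125.92°  ·
  (2,4): δ = 83.74°  ·
  (2,5): δ = 54.85°  ·
  (2,6): δ = 19.63°  ✓
  (3,4): δ = 137.83°  ·
  (3,5): δ = 108.94°  ·
  (3,6): δ = 73.72°  ·
  (4,5): δ = 151.11°  ·
  (4,6): δ = 115.89°  ·
  (5,6): δ = 144.78°  ·
antipodal pairs: 3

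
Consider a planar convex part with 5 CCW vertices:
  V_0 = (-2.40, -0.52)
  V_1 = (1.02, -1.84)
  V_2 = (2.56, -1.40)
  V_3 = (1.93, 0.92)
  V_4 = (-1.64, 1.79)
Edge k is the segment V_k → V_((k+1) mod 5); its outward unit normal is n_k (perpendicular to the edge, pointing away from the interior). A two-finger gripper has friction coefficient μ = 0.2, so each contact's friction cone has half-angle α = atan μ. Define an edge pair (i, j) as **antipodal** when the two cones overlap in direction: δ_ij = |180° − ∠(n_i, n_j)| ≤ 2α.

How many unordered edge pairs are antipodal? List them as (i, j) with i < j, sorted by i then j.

α = atan 0.2 = 11.31°;  2α = 22.62°
n_0 = (-0.3601, -0.9329)
n_1 = (+0.2747, -0.9615)
n_2 = (+0.9651, +0.2621)
n_3 = (+0.2368, +0.9716)
n_4 = (-0.9499, +0.3125)
  (0,1): δ = 142.95°  ·
  (0,2): δ = 53.70°  ·
  (0,3): δ = 7.41°  ✓
  (0,4): δ = 92.89°  ·
  (1,2): δ = 90.75°  ·
  (1,3): δ = 29.64°  ·
  (1,4): δ = 55.84°  ·
  (2,3): δ = 118.89°  ·
  (2,4): δ = 33.40°  ·
  (3,4): δ = 94.52°  ·
antipodal pairs: 1

count = 1; pairs: (0,3)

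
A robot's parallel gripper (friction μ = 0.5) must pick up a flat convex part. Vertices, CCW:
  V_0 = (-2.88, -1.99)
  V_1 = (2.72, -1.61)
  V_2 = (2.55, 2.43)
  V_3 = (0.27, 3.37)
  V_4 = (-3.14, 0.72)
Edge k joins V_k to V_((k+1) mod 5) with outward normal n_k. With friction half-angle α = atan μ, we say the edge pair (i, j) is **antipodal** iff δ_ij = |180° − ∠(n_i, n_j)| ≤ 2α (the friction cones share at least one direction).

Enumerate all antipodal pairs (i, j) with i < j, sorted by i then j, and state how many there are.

count = 3; pairs: (0,2), (0,3), (1,4)

α = atan 0.5 = 26.57°;  2α = 53.13°
n_0 = (+0.0677, -0.9977)
n_1 = (+0.9991, +0.0420)
n_2 = (+0.3812, +0.9245)
n_3 = (-0.6136, +0.7896)
n_4 = (-0.9954, -0.0955)
  (0,1): δ = 91.47°  ·
  (0,2): δ = 26.29°  ✓
  (0,3): δ = 33.97°  ✓
  (0,4): δ = 91.60°  ·
  (1,2): δ = 114.81°  ·
  (1,3): δ = 54.56°  ·
  (1,4): δ = 3.07°  ✓
  (2,3): δ = 119.74°  ·
  (2,4): δ = 62.11°  ·
  (3,4): δ = 122.37°  ·
antipodal pairs: 3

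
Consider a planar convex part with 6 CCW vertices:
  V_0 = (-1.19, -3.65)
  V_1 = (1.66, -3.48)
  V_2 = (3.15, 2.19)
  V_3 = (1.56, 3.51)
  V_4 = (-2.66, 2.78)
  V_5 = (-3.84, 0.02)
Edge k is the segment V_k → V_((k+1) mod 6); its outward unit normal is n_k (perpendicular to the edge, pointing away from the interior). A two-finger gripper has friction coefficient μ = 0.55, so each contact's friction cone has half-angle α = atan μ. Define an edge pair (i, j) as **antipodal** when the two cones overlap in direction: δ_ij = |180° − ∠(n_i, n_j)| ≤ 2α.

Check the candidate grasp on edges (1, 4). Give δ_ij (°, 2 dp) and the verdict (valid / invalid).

δ = 8.42°, valid

α = atan 0.55 = 28.81°;  2α = 57.62°
edge 1: e_1 = (+1.49, +5.67);  n_1 = (+0.9672, -0.2542)
edge 4: e_4 = (-1.18, -2.76);  n_4 = (-0.9195, +0.3931)
∠(n_1, n_4) = 171.58°
δ = |180° − 171.58°| = 8.42°
8.42° ≤ 2α = 57.62°  →  valid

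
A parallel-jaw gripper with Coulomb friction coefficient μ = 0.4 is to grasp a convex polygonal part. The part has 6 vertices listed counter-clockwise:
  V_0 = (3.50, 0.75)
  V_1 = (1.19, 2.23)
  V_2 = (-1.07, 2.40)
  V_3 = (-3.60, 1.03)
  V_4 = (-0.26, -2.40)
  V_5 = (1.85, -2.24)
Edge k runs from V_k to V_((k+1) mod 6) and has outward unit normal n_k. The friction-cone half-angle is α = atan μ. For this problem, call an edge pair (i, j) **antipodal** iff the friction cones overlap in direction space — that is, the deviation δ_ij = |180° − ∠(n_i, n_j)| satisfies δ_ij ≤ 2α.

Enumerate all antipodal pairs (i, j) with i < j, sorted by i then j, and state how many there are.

count = 6; pairs: (0,3), (0,4), (1,3), (1,4), (2,4), (2,5)

α = atan 0.4 = 21.80°;  2α = 43.60°
n_0 = (+0.5395, +0.8420)
n_1 = (+0.0750, +0.9972)
n_2 = (-0.4762, +0.8794)
n_3 = (-0.7164, -0.6976)
n_4 = (+0.0756, -0.9971)
n_5 = (+0.8755, -0.4832)
  (0,1): δ = 151.65°  ·
  (0,2): δ = 118.92°  ·
  (0,3): δ = 13.11°  ✓
  (0,4): δ = 36.98°  ✓
  (0,5): δ = 93.76°  ·
  (1,2): δ = 147.26°  ·
  (1,3): δ = 41.46°  ✓
  (1,4): δ = 8.64°  ✓
  (1,5): δ = 65.41°  ·
  (2,3): δ = 74.20°  ·
  (2,4): δ = 24.10°  ✓
  (2,5): δ = 32.67°  ✓
  (3,4): δ = 129.90°  ·
  (3,5): δ = 73.13°  ·
  (4,5): δ = 123.23°  ·
antipodal pairs: 6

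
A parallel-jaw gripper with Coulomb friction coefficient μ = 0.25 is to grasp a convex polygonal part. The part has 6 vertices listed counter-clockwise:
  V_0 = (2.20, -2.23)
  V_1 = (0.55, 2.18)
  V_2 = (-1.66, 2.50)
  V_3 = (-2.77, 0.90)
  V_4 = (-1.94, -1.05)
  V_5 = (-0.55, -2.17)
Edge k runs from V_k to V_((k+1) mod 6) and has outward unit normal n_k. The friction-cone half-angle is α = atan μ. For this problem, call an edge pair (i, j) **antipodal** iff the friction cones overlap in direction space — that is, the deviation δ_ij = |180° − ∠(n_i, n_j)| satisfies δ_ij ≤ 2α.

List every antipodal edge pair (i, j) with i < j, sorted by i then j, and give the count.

count = 2; pairs: (0,3), (1,5)

α = atan 0.25 = 14.04°;  2α = 28.07°
n_0 = (+0.9366, +0.3504)
n_1 = (+0.1433, +0.9897)
n_2 = (-0.8216, +0.5700)
n_3 = (-0.9201, -0.3916)
n_4 = (-0.6274, -0.7787)
n_5 = (-0.0218, -0.9998)
  (0,1): δ = 118.75°  ·
  (0,2): δ = 55.26°  ·
  (0,3): δ = 2.54°  ✓
  (0,4): δ = 30.63°  ·
  (0,5): δ = 68.24°  ·
  (1,2): δ = 116.51°  ·
  (1,3): δ = 58.70°  ·
  (1,4): δ = 30.62°  ·
  (1,5): δ = 6.99°  ✓
  (2,3): δ = 122.19°  ·
  (2,4): δ = 94.11°  ·
  (2,5): δ = 56.50°  ·
  (3,4): δ = 151.92°  ·
  (3,5): δ = 114.31°  ·
  (4,5): δ = 142.39°  ·
antipodal pairs: 2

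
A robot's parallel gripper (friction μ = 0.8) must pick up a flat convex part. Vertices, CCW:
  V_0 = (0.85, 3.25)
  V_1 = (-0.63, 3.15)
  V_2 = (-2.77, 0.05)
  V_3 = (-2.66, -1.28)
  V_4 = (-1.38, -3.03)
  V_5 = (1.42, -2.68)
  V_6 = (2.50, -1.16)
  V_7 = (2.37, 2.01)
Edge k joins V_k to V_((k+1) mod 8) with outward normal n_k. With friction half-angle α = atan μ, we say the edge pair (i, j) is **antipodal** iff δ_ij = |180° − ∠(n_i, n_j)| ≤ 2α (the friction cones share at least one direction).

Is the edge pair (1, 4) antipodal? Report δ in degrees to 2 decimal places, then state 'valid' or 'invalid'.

δ = 48.26°, valid

α = atan 0.8 = 38.66°;  2α = 77.32°
edge 1: e_1 = (-2.14, -3.10);  n_1 = (-0.8230, +0.5681)
edge 4: e_4 = (+2.80, +0.35);  n_4 = (+0.1240, -0.9923)
∠(n_1, n_4) = 131.74°
δ = |180° − 131.74°| = 48.26°
48.26° ≤ 2α = 77.32°  →  valid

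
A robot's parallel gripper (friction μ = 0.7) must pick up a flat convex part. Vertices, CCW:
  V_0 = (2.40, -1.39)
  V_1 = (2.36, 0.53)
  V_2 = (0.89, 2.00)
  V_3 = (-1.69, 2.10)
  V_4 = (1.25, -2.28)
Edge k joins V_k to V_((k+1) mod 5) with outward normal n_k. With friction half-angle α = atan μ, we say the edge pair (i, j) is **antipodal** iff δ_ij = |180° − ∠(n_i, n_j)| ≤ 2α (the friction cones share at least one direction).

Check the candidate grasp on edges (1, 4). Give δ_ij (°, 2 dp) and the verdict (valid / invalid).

δ = 82.74°, invalid

α = atan 0.7 = 34.99°;  2α = 69.98°
edge 1: e_1 = (-1.47, +1.47);  n_1 = (+0.7071, +0.7071)
edge 4: e_4 = (+1.15, +0.89);  n_4 = (+0.6120, -0.7908)
∠(n_1, n_4) = 97.26°
δ = |180° − 97.26°| = 82.74°
82.74° > 2α = 69.98°  →  invalid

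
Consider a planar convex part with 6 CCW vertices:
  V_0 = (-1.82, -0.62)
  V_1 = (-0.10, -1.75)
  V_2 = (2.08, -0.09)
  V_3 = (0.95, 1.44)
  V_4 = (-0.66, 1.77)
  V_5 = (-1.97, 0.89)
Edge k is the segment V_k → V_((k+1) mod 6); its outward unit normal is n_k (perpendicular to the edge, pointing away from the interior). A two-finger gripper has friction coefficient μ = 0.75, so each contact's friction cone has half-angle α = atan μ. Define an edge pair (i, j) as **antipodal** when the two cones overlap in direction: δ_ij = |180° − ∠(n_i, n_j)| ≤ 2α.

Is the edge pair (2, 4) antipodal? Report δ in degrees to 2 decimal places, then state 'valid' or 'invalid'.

δ = 92.56°, invalid

α = atan 0.75 = 36.87°;  2α = 73.74°
edge 2: e_2 = (-1.13, +1.53);  n_2 = (+0.8044, +0.5941)
edge 4: e_4 = (-1.31, -0.88);  n_4 = (-0.5576, +0.8301)
∠(n_2, n_4) = 87.44°
δ = |180° − 87.44°| = 92.56°
92.56° > 2α = 73.74°  →  invalid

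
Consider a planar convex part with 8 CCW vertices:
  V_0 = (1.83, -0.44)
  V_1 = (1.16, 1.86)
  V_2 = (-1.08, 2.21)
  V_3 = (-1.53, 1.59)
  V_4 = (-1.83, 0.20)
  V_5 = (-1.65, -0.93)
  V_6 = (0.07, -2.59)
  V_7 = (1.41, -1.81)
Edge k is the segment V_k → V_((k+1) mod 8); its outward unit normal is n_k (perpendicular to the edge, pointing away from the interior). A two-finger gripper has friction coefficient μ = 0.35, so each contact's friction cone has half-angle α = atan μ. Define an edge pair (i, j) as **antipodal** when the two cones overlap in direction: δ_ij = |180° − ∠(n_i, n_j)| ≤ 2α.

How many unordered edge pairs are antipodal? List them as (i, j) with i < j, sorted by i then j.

α = atan 0.35 = 19.29°;  2α = 38.58°
n_0 = (+0.9601, +0.2797)
n_1 = (+0.1544, +0.9880)
n_2 = (-0.8093, +0.5874)
n_3 = (-0.9775, +0.2110)
n_4 = (-0.9875, -0.1573)
n_5 = (-0.6944, -0.7195)
n_6 = (+0.5031, -0.8642)
n_7 = (+0.9561, -0.2931)
  (0,1): δ = 115.12°  ·
  (0,2): δ = 52.21°  ·
  (0,3): δ = 28.42°  ✓
  (0,4): δ = 7.19°  ✓
  (0,5): δ = 29.78°  ✓
  (0,6): δ = 103.96°  ·
  (0,7): δ = 146.71°  ·
  (1,2): δ = 117.09°  ·
  (1,3): δ = 93.30°  ·
  (1,4): δ = 72.07°  ·
  (1,5): δ = 35.10°  ✓
  (1,6): δ = 39.08°  ·
  (1,7): δ = 81.84°  ·
  (2,3): δ = 156.21°  ·
  (2,4): δ = 134.98°  ·
  (2,5): δ = 98.01°  ·
  (2,6): δ = 23.82°  ✓
  (2,7): δ = 18.93°  ✓
  (3,4): δ = 158.77°  ·
  (3,5): δ = 121.80°  ·
  (3,6): δ = 47.62°  ·
  (3,7): δ = 4.86°  ✓
  (4,5): δ = 143.03°  ·
  (4,6): δ = 68.85°  ·
  (4,7): δ = 26.09°  ✓
  (5,6): δ = 105.81°  ·
  (5,7): δ = 63.06°  ·
  (6,7): δ = 137.25°  ·
antipodal pairs: 8

count = 8; pairs: (0,3), (0,4), (0,5), (1,5), (2,6), (2,7), (3,7), (4,7)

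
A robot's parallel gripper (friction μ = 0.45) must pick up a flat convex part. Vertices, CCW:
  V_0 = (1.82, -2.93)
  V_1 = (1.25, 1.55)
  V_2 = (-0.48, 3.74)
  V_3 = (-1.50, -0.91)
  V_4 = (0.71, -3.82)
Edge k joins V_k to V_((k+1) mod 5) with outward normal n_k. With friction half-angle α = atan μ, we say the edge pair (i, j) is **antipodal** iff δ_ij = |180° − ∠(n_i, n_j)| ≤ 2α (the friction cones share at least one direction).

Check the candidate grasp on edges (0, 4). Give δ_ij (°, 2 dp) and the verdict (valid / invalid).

δ = 121.47°, invalid

α = atan 0.45 = 24.23°;  2α = 48.46°
edge 0: e_0 = (-0.57, +4.48);  n_0 = (+0.9920, +0.1262)
edge 4: e_4 = (+1.11, +0.89);  n_4 = (+0.6256, -0.7802)
∠(n_0, n_4) = 58.53°
δ = |180° − 58.53°| = 121.47°
121.47° > 2α = 48.46°  →  invalid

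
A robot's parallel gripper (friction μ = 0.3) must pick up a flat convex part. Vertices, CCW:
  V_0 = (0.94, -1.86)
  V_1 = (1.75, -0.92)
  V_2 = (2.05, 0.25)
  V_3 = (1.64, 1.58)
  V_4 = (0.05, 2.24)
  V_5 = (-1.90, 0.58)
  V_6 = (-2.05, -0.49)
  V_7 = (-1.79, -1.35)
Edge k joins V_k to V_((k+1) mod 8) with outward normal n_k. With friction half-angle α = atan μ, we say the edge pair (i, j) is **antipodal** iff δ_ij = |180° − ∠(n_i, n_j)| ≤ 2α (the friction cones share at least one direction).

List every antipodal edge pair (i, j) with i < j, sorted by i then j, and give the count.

count = 7; pairs: (0,4), (0,5), (1,5), (1,6), (2,5), (2,6), (3,7)

α = atan 0.3 = 16.70°;  2α = 33.40°
n_0 = (+0.7575, -0.6528)
n_1 = (+0.9687, -0.2484)
n_2 = (+0.9556, +0.2946)
n_3 = (+0.3834, +0.9236)
n_4 = (-0.6482, +0.7615)
n_5 = (-0.9903, +0.1388)
n_6 = (-0.9572, -0.2894)
n_7 = (-0.1836, -0.9830)
  (0,1): δ = 153.63°  ·
  (0,2): δ = 122.12°  ·
  (0,3): δ = 71.79°  ·
  (0,4): δ = 8.84°  ✓
  (0,5): δ = 32.77°  ✓
  (0,6): δ = 57.57°  ·
  (0,7): δ = 120.17°  ·
  (1,2): δ = 148.49°  ·
  (1,3): δ = 98.16°  ·
  (1,4): δ = 35.21°  ·
  (1,5): δ = 6.40°  ✓
  (1,6): δ = 31.20°  ✓
  (1,7): δ = 93.80°  ·
  (2,3): δ = 129.68°  ·
  (2,4): δ = 66.73°  ·
  (2,5): δ = 25.11°  ✓
  (2,6): δ = 0.31°  ✓
  (2,7): δ = 62.29°  ·
  (3,4): δ = 117.05°  ·
  (3,5): δ = 75.44°  ·
  (3,6): δ = 50.64°  ·
  (3,7): δ = 11.96°  ✓
  (4,5): δ = 138.39°  ·
  (4,6): δ = 113.59°  ·
  (4,7): δ = 50.99°  ·
  (5,6): δ = 155.20°  ·
  (5,7): δ = 92.60°  ·
  (6,7): δ = 117.40°  ·
antipodal pairs: 7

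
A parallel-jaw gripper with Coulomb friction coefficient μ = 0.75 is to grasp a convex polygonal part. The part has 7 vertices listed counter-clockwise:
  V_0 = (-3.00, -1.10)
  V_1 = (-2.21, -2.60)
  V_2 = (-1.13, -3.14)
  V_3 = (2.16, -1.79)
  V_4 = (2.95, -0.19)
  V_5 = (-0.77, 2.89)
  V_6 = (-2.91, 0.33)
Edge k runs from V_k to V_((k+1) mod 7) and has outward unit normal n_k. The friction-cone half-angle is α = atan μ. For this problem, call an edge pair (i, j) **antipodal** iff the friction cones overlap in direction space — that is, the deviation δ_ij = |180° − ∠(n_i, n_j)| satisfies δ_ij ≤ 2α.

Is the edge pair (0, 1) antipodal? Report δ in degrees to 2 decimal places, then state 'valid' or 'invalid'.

α = atan 0.75 = 36.87°;  2α = 73.74°
edge 0: e_0 = (+0.79, -1.50);  n_0 = (-0.8848, -0.4660)
edge 1: e_1 = (+1.08, -0.54);  n_1 = (-0.4472, -0.8944)
∠(n_0, n_1) = 35.66°
δ = |180° − 35.66°| = 144.34°
144.34° > 2α = 73.74°  →  invalid

δ = 144.34°, invalid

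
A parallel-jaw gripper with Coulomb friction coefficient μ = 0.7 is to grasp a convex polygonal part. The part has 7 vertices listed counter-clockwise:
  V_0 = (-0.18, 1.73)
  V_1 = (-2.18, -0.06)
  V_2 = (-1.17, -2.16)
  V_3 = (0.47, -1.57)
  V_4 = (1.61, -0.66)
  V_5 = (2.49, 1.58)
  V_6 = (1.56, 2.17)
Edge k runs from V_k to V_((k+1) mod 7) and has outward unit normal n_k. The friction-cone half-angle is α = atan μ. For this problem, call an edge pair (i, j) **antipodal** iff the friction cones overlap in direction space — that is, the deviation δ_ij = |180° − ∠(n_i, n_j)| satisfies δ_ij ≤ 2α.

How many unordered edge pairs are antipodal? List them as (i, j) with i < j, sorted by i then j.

count = 9; pairs: (0,2), (0,3), (0,4), (1,4), (1,5), (2,5), (2,6), (3,6), (4,6)

α = atan 0.7 = 34.99°;  2α = 69.98°
n_0 = (-0.6669, +0.7451)
n_1 = (-0.9012, -0.4334)
n_2 = (+0.3385, -0.9410)
n_3 = (+0.6239, -0.7815)
n_4 = (+0.9308, -0.3657)
n_5 = (+0.5357, +0.8444)
n_6 = (-0.2452, +0.9695)
  (0,1): δ = 106.14°  ·
  (0,2): δ = 22.04°  ✓
  (0,3): δ = 3.23°  ✓
  (0,4): δ = 26.72°  ✓
  (0,5): δ = 105.78°  ·
  (0,6): δ = 152.36°  ·
  (1,2): δ = 95.90°  ·
  (1,3): δ = 77.09°  ·
  (1,4): δ = 47.13°  ✓
  (1,5): δ = 31.92°  ✓
  (1,6): δ = 78.51°  ·
  (2,3): δ = 161.19°  ·
  (2,4): δ = 131.23°  ·
  (2,5): δ = 52.18°  ✓
  (2,6): δ = 5.60°  ✓
  (3,4): δ = 150.05°  ·
  (3,5): δ = 70.99°  ·
  (3,6): δ = 24.41°  ✓
  (4,5): δ = 100.94°  ·
  (4,6): δ = 54.36°  ✓
  (5,6): δ = 133.42°  ·
antipodal pairs: 9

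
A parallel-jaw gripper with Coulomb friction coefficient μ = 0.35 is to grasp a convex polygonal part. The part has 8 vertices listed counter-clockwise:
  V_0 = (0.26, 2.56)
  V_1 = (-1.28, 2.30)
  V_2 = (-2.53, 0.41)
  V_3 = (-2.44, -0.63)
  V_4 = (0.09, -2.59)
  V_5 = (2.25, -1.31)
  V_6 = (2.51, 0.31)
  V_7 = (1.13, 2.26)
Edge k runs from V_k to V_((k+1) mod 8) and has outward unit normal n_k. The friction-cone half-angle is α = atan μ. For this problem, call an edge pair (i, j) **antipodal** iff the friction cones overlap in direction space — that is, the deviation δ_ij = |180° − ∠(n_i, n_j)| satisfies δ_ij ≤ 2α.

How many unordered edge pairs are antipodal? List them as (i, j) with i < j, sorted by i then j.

count = 7; pairs: (0,4), (1,4), (1,5), (2,5), (2,6), (3,6), (3,7)

α = atan 0.35 = 19.29°;  2α = 38.58°
n_0 = (-0.1665, +0.9860)
n_1 = (-0.8341, +0.5516)
n_2 = (-0.9963, -0.0862)
n_3 = (-0.6124, -0.7905)
n_4 = (+0.5098, -0.8603)
n_5 = (+0.9874, -0.1585)
n_6 = (+0.8163, +0.5777)
n_7 = (+0.3260, +0.9454)
  (0,1): δ = 133.06°  ·
  (0,2): δ = 94.64°  ·
  (0,3): δ = 47.35°  ·
  (0,4): δ = 21.07°  ✓
  (0,5): δ = 71.30°  ·
  (0,6): δ = 115.70°  ·
  (0,7): δ = 151.39°  ·
  (1,2): δ = 141.57°  ·
  (1,3): δ = 94.29°  ·
  (1,4): δ = 25.87°  ✓
  (1,5): δ = 24.36°  ✓
  (1,6): δ = 68.77°  ·
  (1,7): δ = 104.45°  ·
  (2,3): δ = 132.71°  ·
  (2,4): δ = 64.30°  ·
  (2,5): δ = 14.06°  ✓
  (2,6): δ = 30.34°  ✓
  (2,7): δ = 66.03°  ·
  (3,4): δ = 111.58°  ·
  (3,5): δ = 61.35°  ·
  (3,6): δ = 16.95°  ✓
  (3,7): δ = 18.74°  ✓
  (4,5): δ = 129.77°  ·
  (4,6): δ = 85.36°  ·
  (4,7): δ = 49.68°  ·
  (5,6): δ = 135.60°  ·
  (5,7): δ = 99.91°  ·
  (6,7): δ = 144.31°  ·
antipodal pairs: 7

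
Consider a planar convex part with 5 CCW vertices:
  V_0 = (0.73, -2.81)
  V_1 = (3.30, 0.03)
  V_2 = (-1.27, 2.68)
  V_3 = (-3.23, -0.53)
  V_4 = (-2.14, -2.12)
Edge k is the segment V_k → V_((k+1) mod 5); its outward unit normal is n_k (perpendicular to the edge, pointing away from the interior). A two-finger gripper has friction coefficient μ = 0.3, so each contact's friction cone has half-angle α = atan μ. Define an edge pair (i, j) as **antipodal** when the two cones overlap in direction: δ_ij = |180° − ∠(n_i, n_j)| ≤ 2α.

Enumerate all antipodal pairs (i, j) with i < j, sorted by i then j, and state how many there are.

count = 3; pairs: (0,2), (1,3), (1,4)

α = atan 0.3 = 16.70°;  2α = 33.40°
n_0 = (+0.7415, -0.6710)
n_1 = (+0.5016, +0.8651)
n_2 = (-0.8535, +0.5211)
n_3 = (-0.8248, -0.5654)
n_4 = (-0.2338, -0.9723)
  (0,1): δ = 77.97°  ·
  (0,2): δ = 10.73°  ✓
  (0,3): δ = 76.57°  ·
  (0,4): δ = 118.62°  ·
  (1,2): δ = 91.30°  ·
  (1,3): δ = 25.46°  ✓
  (1,4): δ = 16.59°  ✓
  (2,3): δ = 114.16°  ·
  (2,4): δ = 72.11°  ·
  (3,4): δ = 137.95°  ·
antipodal pairs: 3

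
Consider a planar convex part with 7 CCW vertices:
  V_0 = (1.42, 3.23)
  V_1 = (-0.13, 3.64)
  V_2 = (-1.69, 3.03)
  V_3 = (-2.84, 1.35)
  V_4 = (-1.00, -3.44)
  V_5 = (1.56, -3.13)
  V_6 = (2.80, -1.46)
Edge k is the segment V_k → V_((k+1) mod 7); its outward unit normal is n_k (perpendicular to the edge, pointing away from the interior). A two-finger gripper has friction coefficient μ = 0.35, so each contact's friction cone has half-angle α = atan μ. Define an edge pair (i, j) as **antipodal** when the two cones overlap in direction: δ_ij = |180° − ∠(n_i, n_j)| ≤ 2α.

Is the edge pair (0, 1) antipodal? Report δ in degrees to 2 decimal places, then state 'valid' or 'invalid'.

δ = 143.83°, invalid

α = atan 0.35 = 19.29°;  2α = 38.58°
edge 0: e_0 = (-1.55, +0.41);  n_0 = (+0.2557, +0.9668)
edge 1: e_1 = (-1.56, -0.61);  n_1 = (-0.3642, +0.9313)
∠(n_0, n_1) = 36.17°
δ = |180° − 36.17°| = 143.83°
143.83° > 2α = 38.58°  →  invalid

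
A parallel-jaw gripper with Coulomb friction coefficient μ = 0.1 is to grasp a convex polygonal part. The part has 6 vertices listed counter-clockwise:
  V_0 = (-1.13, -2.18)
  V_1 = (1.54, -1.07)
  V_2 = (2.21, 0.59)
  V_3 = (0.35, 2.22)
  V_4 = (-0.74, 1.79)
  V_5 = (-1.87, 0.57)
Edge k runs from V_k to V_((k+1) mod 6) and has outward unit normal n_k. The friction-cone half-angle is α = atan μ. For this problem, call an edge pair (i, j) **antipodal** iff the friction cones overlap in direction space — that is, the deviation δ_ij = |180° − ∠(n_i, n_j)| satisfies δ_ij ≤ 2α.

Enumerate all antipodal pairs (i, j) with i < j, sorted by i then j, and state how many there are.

α = atan 0.1 = 5.71°;  2α = 11.42°
n_0 = (+0.3839, -0.9234)
n_1 = (+0.9273, -0.3743)
n_2 = (+0.6591, +0.7521)
n_3 = (-0.3670, +0.9302)
n_4 = (-0.7336, +0.6795)
n_5 = (-0.9656, -0.2598)
  (0,1): δ = 134.55°  ·
  (0,2): δ = 63.80°  ·
  (0,3): δ = 1.05°  ✓
  (0,4): δ = 24.62°  ·
  (0,5): δ = 82.49°  ·
  (1,2): δ = 109.25°  ·
  (1,3): δ = 46.49°  ·
  (1,4): δ = 20.83°  ·
  (1,5): δ = 37.04°  ·
  (2,3): δ = 117.24°  ·
  (2,4): δ = 91.58°  ·
  (2,5): δ = 33.71°  ·
  (3,4): δ = 154.34°  ·
  (3,5): δ = 96.47°  ·
  (4,5): δ = 122.13°  ·
antipodal pairs: 1

count = 1; pairs: (0,3)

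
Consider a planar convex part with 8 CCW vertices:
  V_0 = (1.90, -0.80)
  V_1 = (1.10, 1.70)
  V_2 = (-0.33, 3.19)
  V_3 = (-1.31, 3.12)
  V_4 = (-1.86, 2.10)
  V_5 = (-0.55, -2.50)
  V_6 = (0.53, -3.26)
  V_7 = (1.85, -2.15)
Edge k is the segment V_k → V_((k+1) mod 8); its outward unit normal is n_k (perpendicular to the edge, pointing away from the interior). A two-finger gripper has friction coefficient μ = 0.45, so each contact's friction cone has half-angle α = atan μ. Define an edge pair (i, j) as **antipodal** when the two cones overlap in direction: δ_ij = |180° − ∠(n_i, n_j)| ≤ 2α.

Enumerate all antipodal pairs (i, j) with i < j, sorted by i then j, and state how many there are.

α = atan 0.45 = 24.23°;  2α = 48.46°
n_0 = (+0.9524, +0.3048)
n_1 = (+0.7215, +0.6924)
n_2 = (-0.0712, +0.9975)
n_3 = (-0.8802, +0.4746)
n_4 = (-0.9618, -0.2739)
n_5 = (-0.5755, -0.8178)
n_6 = (+0.6436, -0.7654)
n_7 = (+0.9993, -0.0370)
  (0,1): δ = 153.92°  ·
  (0,2): δ = 103.66°  ·
  (0,3): δ = 46.08°  ✓
  (0,4): δ = 1.85°  ✓
  (0,5): δ = 37.12°  ✓
  (0,6): δ = 112.32°  ·
  (0,7): δ = 160.13°  ·
  (1,2): δ = 129.74°  ·
  (1,3): δ = 72.16°  ·
  (1,4): δ = 27.93°  ✓
  (1,5): δ = 11.04°  ✓
  (1,6): δ = 86.24°  ·
  (1,7): δ = 134.06°  ·
  (2,3): δ = 122.42°  ·
  (2,4): δ = 78.19°  ·
  (2,5): δ = 39.22°  ✓
  (2,6): δ = 35.98°  ✓
  (2,7): δ = 83.79°  ·
  (3,4): δ = 135.77°  ·
  (3,5): δ = 96.80°  ·
  (3,6): δ = 21.60°  ✓
  (3,7): δ = 26.21°  ✓
  (4,5): δ = 141.03°  ·
  (4,6): δ = 65.84°  ·
  (4,7): δ = 18.02°  ✓
  (5,6): δ = 104.81°  ·
  (5,7): δ = 56.99°  ·
  (6,7): δ = 132.18°  ·
antipodal pairs: 10

count = 10; pairs: (0,3), (0,4), (0,5), (1,4), (1,5), (2,5), (2,6), (3,6), (3,7), (4,7)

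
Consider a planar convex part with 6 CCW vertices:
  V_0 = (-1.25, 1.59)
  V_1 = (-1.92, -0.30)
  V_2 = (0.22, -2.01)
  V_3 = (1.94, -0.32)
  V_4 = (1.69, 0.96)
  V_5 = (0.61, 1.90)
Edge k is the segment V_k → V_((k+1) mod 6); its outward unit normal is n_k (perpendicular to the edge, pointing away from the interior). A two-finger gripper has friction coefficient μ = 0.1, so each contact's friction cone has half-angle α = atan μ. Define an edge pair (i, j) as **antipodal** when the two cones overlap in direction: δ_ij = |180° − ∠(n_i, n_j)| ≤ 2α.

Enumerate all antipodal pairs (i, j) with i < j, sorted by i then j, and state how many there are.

count = 1; pairs: (1,4)

α = atan 0.1 = 5.71°;  2α = 11.42°
n_0 = (-0.9425, +0.3341)
n_1 = (-0.6242, -0.7812)
n_2 = (+0.7009, -0.7133)
n_3 = (+0.9815, +0.1917)
n_4 = (+0.6565, +0.7543)
n_5 = (-0.1644, +0.9864)
  (0,1): δ = 109.11°  ·
  (0,2): δ = 25.98°  ·
  (0,3): δ = 30.57°  ·
  (0,4): δ = 68.48°  ·
  (0,5): δ = 118.98°  ·
  (1,2): δ = 96.88°  ·
  (1,3): δ = 40.32°  ·
  (1,4): δ = 2.41°  ✓
  (1,5): δ = 48.09°  ·
  (2,3): δ = 123.44°  ·
  (2,4): δ = 85.53°  ·
  (2,5): δ = 35.03°  ·
  (3,4): δ = 142.09°  ·
  (3,5): δ = 91.59°  ·
  (4,5): δ = 129.50°  ·
antipodal pairs: 1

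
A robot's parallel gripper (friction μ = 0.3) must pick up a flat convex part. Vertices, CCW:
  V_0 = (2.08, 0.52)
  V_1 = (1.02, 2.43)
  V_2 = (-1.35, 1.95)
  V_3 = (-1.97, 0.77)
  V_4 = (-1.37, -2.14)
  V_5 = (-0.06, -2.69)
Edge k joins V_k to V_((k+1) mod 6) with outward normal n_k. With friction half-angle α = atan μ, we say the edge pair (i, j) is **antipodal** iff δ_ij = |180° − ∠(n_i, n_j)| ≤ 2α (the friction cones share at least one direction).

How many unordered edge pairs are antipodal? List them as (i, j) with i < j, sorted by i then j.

count = 2; pairs: (0,3), (2,5)

α = atan 0.3 = 16.70°;  2α = 33.40°
n_0 = (+0.8744, +0.4853)
n_1 = (-0.1985, +0.9801)
n_2 = (-0.8852, +0.4651)
n_3 = (-0.9794, -0.2019)
n_4 = (-0.3871, -0.9220)
n_5 = (+0.8321, -0.5547)
  (0,1): δ = 107.58°  ·
  (0,2): δ = 56.75°  ·
  (0,3): δ = 17.38°  ✓
  (0,4): δ = 38.20°  ·
  (0,5): δ = 117.28°  ·
  (1,2): δ = 129.17°  ·
  (1,3): δ = 89.80°  ·
  (1,4): δ = 34.22°  ·
  (1,5): δ = 44.86°  ·
  (2,3): δ = 140.63°  ·
  (2,4): δ = 85.06°  ·
  (2,5): δ = 5.97°  ✓
  (3,4): δ = 124.43°  ·
  (3,5): δ = 45.34°  ·
  (4,5): δ = 100.92°  ·
antipodal pairs: 2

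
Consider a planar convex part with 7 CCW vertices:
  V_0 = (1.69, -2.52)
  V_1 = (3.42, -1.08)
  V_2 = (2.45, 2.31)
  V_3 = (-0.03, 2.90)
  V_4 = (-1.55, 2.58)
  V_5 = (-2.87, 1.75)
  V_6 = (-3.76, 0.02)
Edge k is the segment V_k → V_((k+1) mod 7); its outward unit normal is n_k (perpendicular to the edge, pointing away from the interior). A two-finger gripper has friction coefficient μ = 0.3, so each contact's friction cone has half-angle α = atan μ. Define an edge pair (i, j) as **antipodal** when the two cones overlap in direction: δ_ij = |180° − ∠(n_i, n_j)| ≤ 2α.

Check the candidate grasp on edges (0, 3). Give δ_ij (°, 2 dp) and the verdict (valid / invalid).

α = atan 0.3 = 16.70°;  2α = 33.40°
edge 0: e_0 = (+1.73, +1.44);  n_0 = (+0.6397, -0.7686)
edge 3: e_3 = (-1.52, -0.32);  n_3 = (-0.2060, +0.9785)
∠(n_0, n_3) = 152.12°
δ = |180° − 152.12°| = 27.88°
27.88° ≤ 2α = 33.40°  →  valid

δ = 27.88°, valid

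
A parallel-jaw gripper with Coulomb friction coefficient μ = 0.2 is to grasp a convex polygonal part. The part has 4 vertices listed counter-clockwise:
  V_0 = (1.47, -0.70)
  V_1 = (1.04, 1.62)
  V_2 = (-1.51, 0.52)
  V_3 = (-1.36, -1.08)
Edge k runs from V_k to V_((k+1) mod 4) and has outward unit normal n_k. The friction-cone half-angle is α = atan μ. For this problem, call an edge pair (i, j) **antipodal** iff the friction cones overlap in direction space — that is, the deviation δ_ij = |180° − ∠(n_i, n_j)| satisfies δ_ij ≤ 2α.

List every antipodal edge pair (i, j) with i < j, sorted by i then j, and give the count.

count = 2; pairs: (0,2), (1,3)

α = atan 0.2 = 11.31°;  2α = 22.62°
n_0 = (+0.9833, +0.1822)
n_1 = (-0.3961, +0.9182)
n_2 = (-0.9956, -0.0933)
n_3 = (+0.1331, -0.9911)
  (0,1): δ = 77.17°  ·
  (0,2): δ = 5.14°  ✓
  (0,3): δ = 87.15°  ·
  (1,2): δ = 107.98°  ·
  (1,3): δ = 15.69°  ✓
  (2,3): δ = 87.71°  ·
antipodal pairs: 2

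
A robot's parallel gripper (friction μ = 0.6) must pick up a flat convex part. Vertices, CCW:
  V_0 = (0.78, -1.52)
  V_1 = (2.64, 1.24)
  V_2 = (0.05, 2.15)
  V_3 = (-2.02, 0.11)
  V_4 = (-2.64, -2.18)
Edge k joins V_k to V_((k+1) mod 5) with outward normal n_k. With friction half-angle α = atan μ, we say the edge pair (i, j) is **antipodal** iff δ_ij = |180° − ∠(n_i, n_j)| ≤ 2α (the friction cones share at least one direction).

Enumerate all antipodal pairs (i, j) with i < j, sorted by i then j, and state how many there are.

count = 4; pairs: (0,2), (0,3), (1,4), (2,4)

α = atan 0.6 = 30.96°;  2α = 61.93°
n_0 = (+0.8293, -0.5589)
n_1 = (+0.3315, +0.9435)
n_2 = (-0.7019, +0.7122)
n_3 = (-0.9652, +0.2613)
n_4 = (+0.1895, -0.9819)
  (0,1): δ = 75.38°  ·
  (0,2): δ = 11.44°  ✓
  (0,3): δ = 18.83°  ✓
  (0,4): δ = 134.90°  ·
  (1,2): δ = 116.06°  ·
  (1,3): δ = 85.79°  ·
  (1,4): δ = 30.28°  ✓
  (2,3): δ = 149.73°  ·
  (2,4): δ = 33.66°  ✓
  (3,4): δ = 63.93°  ·
antipodal pairs: 4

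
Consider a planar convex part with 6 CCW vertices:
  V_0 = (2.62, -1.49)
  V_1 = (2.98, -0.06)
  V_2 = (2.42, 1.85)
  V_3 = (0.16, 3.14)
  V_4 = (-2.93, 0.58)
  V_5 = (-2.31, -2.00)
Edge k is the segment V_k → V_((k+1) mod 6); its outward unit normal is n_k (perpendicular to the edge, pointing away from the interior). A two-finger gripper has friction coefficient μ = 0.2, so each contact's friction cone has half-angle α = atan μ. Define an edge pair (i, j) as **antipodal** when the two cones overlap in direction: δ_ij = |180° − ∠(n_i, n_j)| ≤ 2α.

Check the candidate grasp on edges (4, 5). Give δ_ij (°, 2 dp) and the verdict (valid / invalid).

δ = 97.61°, invalid

α = atan 0.2 = 11.31°;  2α = 22.62°
edge 4: e_4 = (+0.62, -2.58);  n_4 = (-0.9723, -0.2337)
edge 5: e_5 = (+4.93, +0.51);  n_5 = (+0.1029, -0.9947)
∠(n_4, n_5) = 82.39°
δ = |180° − 82.39°| = 97.61°
97.61° > 2α = 22.62°  →  invalid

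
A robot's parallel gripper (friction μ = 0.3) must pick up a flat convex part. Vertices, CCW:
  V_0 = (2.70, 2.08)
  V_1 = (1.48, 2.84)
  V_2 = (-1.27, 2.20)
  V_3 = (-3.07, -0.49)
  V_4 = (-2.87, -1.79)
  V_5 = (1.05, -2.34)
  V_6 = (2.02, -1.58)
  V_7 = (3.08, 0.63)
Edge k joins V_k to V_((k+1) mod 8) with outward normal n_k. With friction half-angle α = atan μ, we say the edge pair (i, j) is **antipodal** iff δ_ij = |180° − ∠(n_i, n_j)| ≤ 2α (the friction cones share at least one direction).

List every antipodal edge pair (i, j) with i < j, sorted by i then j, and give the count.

count = 6; pairs: (0,4), (1,4), (1,5), (2,5), (2,6), (3,7)

α = atan 0.3 = 16.70°;  2α = 33.40°
n_0 = (+0.5287, +0.8488)
n_1 = (-0.2267, +0.9740)
n_2 = (-0.8311, +0.5561)
n_3 = (-0.9884, -0.1521)
n_4 = (-0.1389, -0.9903)
n_5 = (+0.6167, -0.7872)
n_6 = (+0.9017, -0.4325)
n_7 = (+0.9673, +0.2535)
  (0,1): δ = 134.98°  ·
  (0,2): δ = 91.87°  ·
  (0,3): δ = 49.33°  ·
  (0,4): δ = 23.93°  ✓
  (0,5): δ = 70.00°  ·
  (0,6): δ = 96.30°  ·
  (0,7): δ = 136.61°  ·
  (1,2): δ = 136.89°  ·
  (1,3): δ = 94.35°  ·
  (1,4): δ = 21.09°  ✓
  (1,5): δ = 24.98°  ✓
  (1,6): δ = 51.27°  ·
  (1,7): δ = 91.58°  ·
  (2,3): δ = 137.47°  ·
  (2,4): δ = 64.20°  ·
  (2,5): δ = 18.13°  ✓
  (2,6): δ = 8.16°  ✓
  (2,7): δ = 48.47°  ·
  (3,4): δ = 106.73°  ·
  (3,5): δ = 60.67°  ·
  (3,6): δ = 34.37°  ·
  (3,7): δ = 5.94°  ✓
  (4,5): δ = 133.93°  ·
  (4,6): δ = 107.64°  ·
  (4,7): δ = 67.33°  ·
  (5,6): δ = 153.70°  ·
  (5,7): δ = 113.39°  ·
  (6,7): δ = 139.69°  ·
antipodal pairs: 6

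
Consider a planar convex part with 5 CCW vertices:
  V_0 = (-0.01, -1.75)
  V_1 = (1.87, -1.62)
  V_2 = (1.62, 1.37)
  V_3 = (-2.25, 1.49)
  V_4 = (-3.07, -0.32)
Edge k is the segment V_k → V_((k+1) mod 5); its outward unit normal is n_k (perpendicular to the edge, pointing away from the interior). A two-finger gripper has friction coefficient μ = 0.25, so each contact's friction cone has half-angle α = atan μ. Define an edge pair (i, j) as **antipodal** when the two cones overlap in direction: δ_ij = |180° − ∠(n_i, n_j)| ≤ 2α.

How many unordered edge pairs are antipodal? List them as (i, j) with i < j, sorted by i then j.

α = atan 0.25 = 14.04°;  2α = 28.07°
n_0 = (+0.0690, -0.9976)
n_1 = (+0.9965, +0.0833)
n_2 = (+0.0310, +0.9995)
n_3 = (-0.9109, +0.4127)
n_4 = (-0.4234, -0.9060)
  (0,1): δ = 89.18°  ·
  (0,2): δ = 5.73°  ✓
  (0,3): δ = 61.67°  ·
  (0,4): δ = 151.00°  ·
  (1,2): δ = 96.56°  ·
  (1,3): δ = 29.15°  ·
  (1,4): δ = 60.17°  ·
  (2,3): δ = 112.60°  ·
  (2,4): δ = 23.27°  ✓
  (3,4): δ = 90.68°  ·
antipodal pairs: 2

count = 2; pairs: (0,2), (2,4)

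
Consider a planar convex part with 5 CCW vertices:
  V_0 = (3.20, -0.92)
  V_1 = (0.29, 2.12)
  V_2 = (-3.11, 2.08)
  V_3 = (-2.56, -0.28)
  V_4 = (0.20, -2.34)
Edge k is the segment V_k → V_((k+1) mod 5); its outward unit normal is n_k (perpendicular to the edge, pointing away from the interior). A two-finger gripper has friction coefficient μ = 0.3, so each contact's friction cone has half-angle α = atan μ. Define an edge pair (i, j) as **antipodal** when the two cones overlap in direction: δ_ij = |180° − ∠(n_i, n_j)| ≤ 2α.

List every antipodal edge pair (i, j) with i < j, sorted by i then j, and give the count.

α = atan 0.3 = 16.70°;  2α = 33.40°
n_0 = (+0.7224, +0.6915)
n_1 = (-0.0118, +0.9999)
n_2 = (-0.9739, -0.2270)
n_3 = (-0.5981, -0.8014)
n_4 = (+0.4278, -0.9039)
  (0,1): δ = 133.07°  ·
  (0,2): δ = 30.63°  ✓
  (0,3): δ = 9.51°  ✓
  (0,4): δ = 71.58°  ·
  (1,2): δ = 77.56°  ·
  (1,3): δ = 37.41°  ·
  (1,4): δ = 24.66°  ✓
  (2,3): δ = 139.86°  ·
  (2,4): δ = 77.79°  ·
  (3,4): δ = 117.93°  ·
antipodal pairs: 3

count = 3; pairs: (0,2), (0,3), (1,4)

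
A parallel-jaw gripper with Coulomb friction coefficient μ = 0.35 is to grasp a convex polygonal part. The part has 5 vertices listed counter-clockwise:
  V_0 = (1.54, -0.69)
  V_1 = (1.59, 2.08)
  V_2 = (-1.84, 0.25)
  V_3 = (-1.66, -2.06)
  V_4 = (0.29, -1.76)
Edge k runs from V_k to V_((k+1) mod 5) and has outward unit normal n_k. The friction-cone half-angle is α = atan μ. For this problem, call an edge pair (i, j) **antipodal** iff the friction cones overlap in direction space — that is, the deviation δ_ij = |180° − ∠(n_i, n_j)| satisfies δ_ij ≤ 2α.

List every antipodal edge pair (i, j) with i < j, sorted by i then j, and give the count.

α = atan 0.35 = 19.29°;  2α = 38.58°
n_0 = (+0.9998, -0.0180)
n_1 = (-0.4707, +0.8823)
n_2 = (-0.9970, -0.0777)
n_3 = (+0.1521, -0.9884)
n_4 = (+0.6503, -0.7597)
  (0,1): δ = 60.88°  ·
  (0,2): δ = 5.49°  ✓
  (0,3): δ = 99.78°  ·
  (0,4): δ = 131.60°  ·
  (1,2): δ = 113.63°  ·
  (1,3): δ = 19.33°  ✓
  (1,4): δ = 12.48°  ✓
  (2,3): δ = 85.71°  ·
  (2,4): δ = 53.89°  ·
  (3,4): δ = 148.18°  ·
antipodal pairs: 3

count = 3; pairs: (0,2), (1,3), (1,4)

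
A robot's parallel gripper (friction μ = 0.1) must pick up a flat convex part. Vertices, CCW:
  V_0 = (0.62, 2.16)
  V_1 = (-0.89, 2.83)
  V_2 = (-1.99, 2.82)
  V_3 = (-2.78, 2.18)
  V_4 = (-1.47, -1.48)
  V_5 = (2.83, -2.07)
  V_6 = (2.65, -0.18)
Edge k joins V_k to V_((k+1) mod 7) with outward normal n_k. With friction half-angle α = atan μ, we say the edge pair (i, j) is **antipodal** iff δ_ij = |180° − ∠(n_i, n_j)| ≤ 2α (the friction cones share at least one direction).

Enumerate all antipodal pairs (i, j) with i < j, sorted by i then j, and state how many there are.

count = 1; pairs: (1,4)

α = atan 0.1 = 5.71°;  2α = 11.42°
n_0 = (+0.4056, +0.9141)
n_1 = (-0.0091, +1.0000)
n_2 = (-0.6295, +0.7770)
n_3 = (-0.9415, -0.3370)
n_4 = (-0.1359, -0.9907)
n_5 = (+0.9955, +0.0948)
n_6 = (+0.7554, +0.6553)
  (0,1): δ = 155.55°  ·
  (0,2): δ = 117.06°  ·
  (0,3): δ = 46.38°  ·
  (0,4): δ = 16.11°  ·
  (0,5): δ = 119.37°  ·
  (0,6): δ = 154.87°  ·
  (1,2): δ = 141.51°  ·
  (1,3): δ = 70.83°  ·
  (1,4): δ = 8.33°  ✓
  (1,5): δ = 94.92°  ·
  (1,6): δ = 130.42°  ·
  (2,3): δ = 109.32°  ·
  (2,4): δ = 46.82°  ·
  (2,5): δ = 56.43°  ·
  (2,6): δ = 91.93°  ·
  (3,4): δ = 117.51°  ·
  (3,5): δ = 14.25°  ·
  (3,6): δ = 21.25°  ·
  (4,5): δ = 76.75°  ·
  (4,6): δ = 41.24°  ·
  (5,6): δ = 144.50°  ·
antipodal pairs: 1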